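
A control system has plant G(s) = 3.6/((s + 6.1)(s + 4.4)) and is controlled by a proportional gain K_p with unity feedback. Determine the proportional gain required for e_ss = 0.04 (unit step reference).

K_p = 179

Steady-state error for a unit step on this type-0 loop is 1/(1 + K_p·G(0)).
G(0) = 0.1341. Require 1/(1 + K_p·0.1341) = 0.04, so 1 + 0.1341·K_p = 25.
K_p = (25 − 1)/0.1341 = 179.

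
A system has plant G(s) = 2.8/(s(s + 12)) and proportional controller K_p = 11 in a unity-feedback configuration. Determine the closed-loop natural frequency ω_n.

With unity feedback the closed-loop characteristic equation is s² + 12s + 11·2.8 = s² + 12s + 30.8 = 0.
Matching s² + 2ζω_n s + ω_n²: ω_n = √30.8 = 5.55 rad/s and 2ζω_n = 12, so ζ = 12/(2·5.55) = 1.08.

ω_n = 5.55 rad/s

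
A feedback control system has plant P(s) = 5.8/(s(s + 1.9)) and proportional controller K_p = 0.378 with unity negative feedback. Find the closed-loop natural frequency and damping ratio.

ω_n = 1.48 rad/s, ζ = 0.642

The closed-loop denominator is s(s+1.9) + 0.378·5.8 = s² + 1.9s + 2.192.
Matching s² + 2ζω_n s + ω_n²: ω_n = √2.192 = 1.481 rad/s and 2ζω_n = 1.9, so ζ = 1.9/(2·1.481) = 0.642.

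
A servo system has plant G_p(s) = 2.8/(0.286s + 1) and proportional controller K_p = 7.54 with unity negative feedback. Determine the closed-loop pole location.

s = -77.31

Closed loop: T(s) = K_p·G_p/(1+K_p·G_p) = 21.11/(0.286s + 1 + 21.11), with pole at s = −(1 + 21.11)/0.286 = −77.31.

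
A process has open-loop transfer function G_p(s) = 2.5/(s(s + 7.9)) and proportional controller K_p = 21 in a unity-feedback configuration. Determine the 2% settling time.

Closed-loop characteristic equation: s² + 7.9s + 52.5 = 0, so ω_n = 7.246 rad/s and ζ = 7.9/(2·7.246) = 0.5452.
2% settling time T_s ≈ 4/(ζω_n) = 4/3.95 = 1.01 s.

T_s ≈ 1.01 s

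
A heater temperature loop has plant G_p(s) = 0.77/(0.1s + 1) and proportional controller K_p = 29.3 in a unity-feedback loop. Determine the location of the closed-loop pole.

s = -235.6

Closed loop: T(s) = K_p·G_p/(1+K_p·G_p) = 22.56/(0.1s + 1 + 22.56), with pole at s = −(1 + 22.56)/0.1 = −235.6.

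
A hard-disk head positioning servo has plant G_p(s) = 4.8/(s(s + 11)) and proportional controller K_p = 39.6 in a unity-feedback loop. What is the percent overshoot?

Closed-loop characteristic equation: s² + 11s + 190.1 = 0, so ω_n = 13.79 rad/s and ζ = 11/(2·13.79) = 0.3989.
%OS = 100·exp(−πζ/√(1−ζ²)) = 100·exp(−π·0.3989/√0.8409) = 25.5%.

25.5%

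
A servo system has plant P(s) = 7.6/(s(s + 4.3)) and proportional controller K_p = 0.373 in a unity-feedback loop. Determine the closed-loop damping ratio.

ζ = 1.28

With unity feedback the closed-loop characteristic equation is s² + 4.3s + 0.373·7.6 = s² + 4.3s + 2.835 = 0.
Matching s² + 2ζω_n s + ω_n²: ω_n = √2.835 = 1.684 rad/s and 2ζω_n = 4.3, so ζ = 4.3/(2·1.684) = 1.28.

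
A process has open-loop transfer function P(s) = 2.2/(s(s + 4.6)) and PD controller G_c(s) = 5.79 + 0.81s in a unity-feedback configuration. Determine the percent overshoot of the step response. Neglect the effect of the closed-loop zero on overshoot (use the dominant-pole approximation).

Forward path: (5.79 + 0.81s)·2.2/(s(s+4.6)). The closed-loop characteristic equation is s² + (4.6 + 2.2·0.81)s + 2.2·5.79 = 0.
That is s² + 6.382s + 12.74 = 0, so ω_n = 3.569 rad/s and ζ = 6.382/(2·3.569) = 0.8941.
%OS = 100·exp(−πζ/√(1−ζ²)) = 0.189%.

0.189%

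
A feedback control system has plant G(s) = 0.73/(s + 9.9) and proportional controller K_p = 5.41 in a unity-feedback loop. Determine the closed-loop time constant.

τ = 0.0722 s

Closed-loop transfer function: T(s) = K_p·G(s)/(1 + K_p·G(s)) = 3.949/(s + 9.9 + 3.949) = 3.949/(s + 13.85).
Time constant τ = 1/13.85 = 0.0722 s.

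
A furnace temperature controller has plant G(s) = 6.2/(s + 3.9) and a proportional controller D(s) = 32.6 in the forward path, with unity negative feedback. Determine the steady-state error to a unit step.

The loop is type 0. Static position error constant K_pos = D(0)·G(0) = 32.6·1.59 = 51.83.
Steady-state error to a unit step: e_ss = 1/(1+K_pos) = 1/52.83 = 0.0189.

0.0189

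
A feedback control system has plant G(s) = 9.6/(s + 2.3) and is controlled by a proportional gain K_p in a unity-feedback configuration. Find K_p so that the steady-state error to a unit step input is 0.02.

For a type-0 loop with proportional control, e_ss = 1/(1 + K_p·G(0)).
G(0) = 4.174. Require 1/(1 + K_p·4.174) = 0.02, so 1 + 4.174·K_p = 50.
K_p = (50 − 1)/4.174 = 11.7.

K_p = 11.7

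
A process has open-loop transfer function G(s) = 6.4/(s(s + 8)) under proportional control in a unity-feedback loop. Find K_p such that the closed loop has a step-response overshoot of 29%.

K_p = 18.6

From %OS = 100·exp(−πζ/√(1−ζ²)) = 29%, ζ = −ln(0.29)/√(π²+ln²(0.29)) = 0.3666.
Characteristic equation s² + 8s + 6.4K_p = 0 gives ζ = 8/(2√(6.4K_p)).
Setting ζ = 0.3666: √(6.4K_p) = 8/(2·0.3666) = 10.91, so K_p = 119.1/6.4 = 18.6.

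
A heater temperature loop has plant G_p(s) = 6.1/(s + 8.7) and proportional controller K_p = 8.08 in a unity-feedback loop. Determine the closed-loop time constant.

τ = 0.0172 s

Closed-loop transfer function: T(s) = K_p·G_p(s)/(1 + K_p·G_p(s)) = 49.29/(s + 8.7 + 49.29) = 49.29/(s + 57.99).
Time constant τ = 1/57.99 = 0.0172 s.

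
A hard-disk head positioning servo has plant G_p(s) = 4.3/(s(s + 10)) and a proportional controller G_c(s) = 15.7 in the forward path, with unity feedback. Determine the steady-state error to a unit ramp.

0.148

The loop has one pole at the origin (type 1). Velocity error constant K_v = lim_{s→0} s·G_c(s)G_p(s) = 15.7·4.3/10 = 6.751.
Steady-state error to a unit ramp: e_ss = 1/K_v = 0.148.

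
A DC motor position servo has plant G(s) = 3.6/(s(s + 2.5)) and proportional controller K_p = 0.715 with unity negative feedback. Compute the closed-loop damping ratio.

ζ = 0.779

With unity feedback the closed-loop characteristic equation is s² + 2.5s + 0.715·3.6 = s² + 2.5s + 2.574 = 0.
So ω_n² = 2.574 ⇒ ω_n = 1.604 rad/s, and ζ = 2.5/(2ω_n) = 0.779.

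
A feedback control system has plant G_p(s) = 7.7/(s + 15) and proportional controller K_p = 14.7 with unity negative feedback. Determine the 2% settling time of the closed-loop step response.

T_s ≈ 0.0312 s

Closed-loop transfer function: T(s) = K_p·G_p(s)/(1 + K_p·G_p(s)) = 113.2/(s + 15 + 113.2) = 113.2/(s + 128.2).
Time constant τ = 1/128.2 = 0.007801 s, so the 2% settling time is about 4τ = 0.0312 s.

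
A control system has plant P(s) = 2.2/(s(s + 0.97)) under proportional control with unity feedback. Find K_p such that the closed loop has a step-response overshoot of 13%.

From %OS = 100·exp(−πζ/√(1−ζ²)) = 13%, ζ = −ln(0.13)/√(π²+ln²(0.13)) = 0.5446.
Characteristic equation s² + 0.97s + 2.2K_p = 0 gives ζ = 0.97/(2√(2.2K_p)).
Setting ζ = 0.5446: √(2.2K_p) = 0.97/(2·0.5446) = 0.8905, so K_p = 0.793/2.2 = 0.36.

K_p = 0.36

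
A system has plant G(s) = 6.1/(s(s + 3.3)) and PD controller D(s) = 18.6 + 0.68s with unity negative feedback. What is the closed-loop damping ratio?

Forward path: (18.6 + 0.68s)·6.1/(s(s+3.3)). The closed-loop characteristic equation is s² + (3.3 + 6.1·0.68)s + 6.1·18.6 = 0.
That is s² + 7.448s + 113.5 = 0, so ω_n = 10.65 rad/s and ζ = 7.448/(2·10.65) = 0.3496.

ζ = 0.35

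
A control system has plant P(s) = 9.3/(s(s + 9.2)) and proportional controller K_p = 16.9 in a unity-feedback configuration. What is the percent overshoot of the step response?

29%

Closed-loop characteristic equation: s² + 9.2s + 157.2 = 0, so ω_n = 12.54 rad/s and ζ = 9.2/(2·12.54) = 0.3669.
%OS = 100·exp(−πζ/√(1−ζ²)) = 100·exp(−π·0.3669/√0.8654) = 29%.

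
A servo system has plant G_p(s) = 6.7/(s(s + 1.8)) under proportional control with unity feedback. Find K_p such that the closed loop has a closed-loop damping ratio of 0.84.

K_p = 0.171

Closed-loop characteristic equation: s² + 1.8s + K_p·6.7 = 0.
So ω_n = √(6.7K_p) and 2ζω_n = 1.8, giving ζ = 1.8/(2√(6.7K_p)).
Setting ζ = 0.84: √(6.7K_p) = 1.8/(2·0.84) = 1.071, so K_p = 1.148/6.7 = 0.171.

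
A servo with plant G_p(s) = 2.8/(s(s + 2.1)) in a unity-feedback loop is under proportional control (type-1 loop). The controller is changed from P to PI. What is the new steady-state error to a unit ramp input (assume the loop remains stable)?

The integrator raises the loop to type 2, so K_v → ∞ and e_ss to a ramp is zero.

0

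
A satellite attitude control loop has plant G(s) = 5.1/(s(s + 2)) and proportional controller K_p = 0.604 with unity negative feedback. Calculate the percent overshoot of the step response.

From 1 + K_pG(s) = 0: s² + 2s + 3.08 = 0 ⇒ ω_n = 1.755, ζ = 0.5698.
%OS = 100·exp(−πζ/√(1−ζ²)) = 100·exp(−π·0.5698/√0.6754) = 11.3%.

11.3%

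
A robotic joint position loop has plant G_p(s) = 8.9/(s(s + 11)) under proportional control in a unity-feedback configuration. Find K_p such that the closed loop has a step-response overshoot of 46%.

From %OS = 100·exp(−πζ/√(1−ζ²)) = 46%, ζ = −ln(0.46)/√(π²+ln²(0.46)) = 0.24.
Characteristic equation s² + 11s + 8.9K_p = 0 gives ζ = 11/(2√(8.9K_p)).
Setting ζ = 0.24: √(8.9K_p) = 11/(2·0.24) = 22.92, so K_p = 525.4/8.9 = 59.

K_p = 59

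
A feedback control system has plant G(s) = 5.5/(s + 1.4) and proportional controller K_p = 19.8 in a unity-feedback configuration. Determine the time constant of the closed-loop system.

τ = 0.00907 s

Closed-loop transfer function: T(s) = K_p·G(s)/(1 + K_p·G(s)) = 108.9/(s + 1.4 + 108.9) = 108.9/(s + 110.3).
Time constant τ = 1/110.3 = 0.00907 s.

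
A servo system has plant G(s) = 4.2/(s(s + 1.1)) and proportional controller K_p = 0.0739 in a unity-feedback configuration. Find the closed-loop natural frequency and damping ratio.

1 + K_p·G(s) = 0 gives s² + 1.1s + 0.3104 = 0.
Matching s² + 2ζω_n s + ω_n²: ω_n = √0.3104 = 0.5571 rad/s and 2ζω_n = 1.1, so ζ = 1.1/(2·0.5571) = 0.987.

ω_n = 0.557 rad/s, ζ = 0.987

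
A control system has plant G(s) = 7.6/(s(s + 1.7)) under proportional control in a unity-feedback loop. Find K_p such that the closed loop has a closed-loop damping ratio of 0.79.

Closed-loop characteristic equation: s² + 1.7s + K_p·7.6 = 0.
So ω_n = √(7.6K_p) and 2ζω_n = 1.7, giving ζ = 1.7/(2√(7.6K_p)).
Setting ζ = 0.79: √(7.6K_p) = 1.7/(2·0.79) = 1.076, so K_p = 1.158/7.6 = 0.152.

K_p = 0.152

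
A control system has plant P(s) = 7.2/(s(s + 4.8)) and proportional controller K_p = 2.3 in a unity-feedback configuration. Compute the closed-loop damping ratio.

With unity feedback the closed-loop characteristic equation is s² + 4.8s + 2.3·7.2 = s² + 4.8s + 16.56 = 0.
So ω_n² = 16.56 ⇒ ω_n = 4.069 rad/s, and ζ = 4.8/(2ω_n) = 0.59.

ζ = 0.59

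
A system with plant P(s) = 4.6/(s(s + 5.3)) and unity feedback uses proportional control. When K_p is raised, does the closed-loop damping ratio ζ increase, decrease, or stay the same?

ζ = 5.3/(2√(4.6K_p)); increasing K_p raises the denominator, so ζ falls.

decrease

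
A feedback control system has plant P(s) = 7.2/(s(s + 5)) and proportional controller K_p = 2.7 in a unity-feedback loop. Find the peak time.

T_p = 0.865 s

From 1 + K_pP(s) = 0: s² + 5s + 19.44 = 0 ⇒ ω_n = 4.409, ζ = 0.567.
Damped frequency ω_d = ω_n√(1−ζ²) = 3.632 rad/s, so peak time T_p = π/ω_d = 0.865 s.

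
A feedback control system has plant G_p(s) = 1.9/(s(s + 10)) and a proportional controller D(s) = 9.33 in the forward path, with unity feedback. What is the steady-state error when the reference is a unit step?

The open loop D(s)G_p(s) has a pole at the origin (type 1), so the static position error constant is infinite and e_ss = 1/(1+∞) = 0.

0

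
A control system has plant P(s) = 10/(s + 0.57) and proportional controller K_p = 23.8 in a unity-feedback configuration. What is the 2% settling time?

Closed-loop transfer function: T(s) = K_p·P(s)/(1 + K_p·P(s)) = 238/(s + 0.57 + 238) = 238/(s + 238.6).
Time constant τ = 1/238.6 = 0.004192 s, so the 2% settling time is about 4τ = 0.0168 s.

T_s ≈ 0.0168 s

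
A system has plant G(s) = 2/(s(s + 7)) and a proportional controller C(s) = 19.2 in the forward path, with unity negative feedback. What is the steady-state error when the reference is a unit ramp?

The loop has one pole at the origin (type 1). Velocity error constant K_v = lim_{s→0} s·C(s)G(s) = 19.2·2/7 = 5.486.
Steady-state error to a unit ramp: e_ss = 1/K_v = 0.182.

0.182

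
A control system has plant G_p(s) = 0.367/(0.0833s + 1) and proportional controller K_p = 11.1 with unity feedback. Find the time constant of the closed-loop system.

Closed loop: T(s) = K_p·G_p/(1+K_p·G_p) = 4.074/(0.0833s + 1 + 4.074), with pole at s = −(1 + 4.074)/0.0833 = −60.91.
Closed-loop time constant τ = 1/60.91 = 0.0164 s.

τ = 0.0164 s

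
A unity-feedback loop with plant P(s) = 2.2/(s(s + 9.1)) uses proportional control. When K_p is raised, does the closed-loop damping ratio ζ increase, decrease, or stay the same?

decrease

ζ = 9.1/(2√(2.2K_p)); increasing K_p raises the denominator, so ζ falls.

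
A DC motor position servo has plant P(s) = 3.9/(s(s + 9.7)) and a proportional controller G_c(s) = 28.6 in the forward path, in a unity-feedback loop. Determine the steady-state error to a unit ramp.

0.087

The loop has one pole at the origin (type 1). Velocity error constant K_v = lim_{s→0} s·G_c(s)P(s) = 28.6·3.9/9.7 = 11.5.
Steady-state error to a unit ramp: e_ss = 1/K_v = 0.087.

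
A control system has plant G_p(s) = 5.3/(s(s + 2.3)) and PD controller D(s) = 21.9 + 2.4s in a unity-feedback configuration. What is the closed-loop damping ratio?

ζ = 0.697

Forward path: (21.9 + 2.4s)·5.3/(s(s+2.3)). The closed-loop characteristic equation is s² + (2.3 + 5.3·2.4)s + 5.3·21.9 = 0.
That is s² + 15.02s + 116.1 = 0, so ω_n = 10.77 rad/s and ζ = 15.02/(2·10.77) = 0.6971.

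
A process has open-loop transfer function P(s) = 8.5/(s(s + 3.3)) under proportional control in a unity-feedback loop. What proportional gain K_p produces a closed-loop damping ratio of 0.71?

K_p = 0.635

Closed-loop characteristic equation: s² + 3.3s + K_p·8.5 = 0.
So ω_n = √(8.5K_p) and 2ζω_n = 3.3, giving ζ = 3.3/(2√(8.5K_p)).
Setting ζ = 0.71: √(8.5K_p) = 3.3/(2·0.71) = 2.324, so K_p = 5.401/8.5 = 0.635.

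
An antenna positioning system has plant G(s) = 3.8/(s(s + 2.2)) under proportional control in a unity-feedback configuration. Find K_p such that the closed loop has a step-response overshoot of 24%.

K_p = 1.86

From %OS = 100·exp(−πζ/√(1−ζ²)) = 24%, ζ = −ln(0.24)/√(π²+ln²(0.24)) = 0.4136.
Characteristic equation s² + 2.2s + 3.8K_p = 0 gives ζ = 2.2/(2√(3.8K_p)).
Setting ζ = 0.4136: √(3.8K_p) = 2.2/(2·0.4136) = 2.66, so K_p = 7.074/3.8 = 1.86.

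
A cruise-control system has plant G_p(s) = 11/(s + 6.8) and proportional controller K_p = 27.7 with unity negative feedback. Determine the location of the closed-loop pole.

s = -311.5

Closed-loop transfer function: T(s) = K_p·G_p(s)/(1 + K_p·G_p(s)) = 304.7/(s + 6.8 + 304.7) = 304.7/(s + 311.5).
The closed-loop pole is at s = −311.5.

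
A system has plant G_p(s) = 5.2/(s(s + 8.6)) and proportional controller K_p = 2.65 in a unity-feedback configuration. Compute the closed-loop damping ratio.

ζ = 1.16

1 + K_p·G_p(s) = 0 gives s² + 8.6s + 13.78 = 0.
Matching s² + 2ζω_n s + ω_n²: ω_n = √13.78 = 3.712 rad/s and 2ζω_n = 8.6, so ζ = 8.6/(2·3.712) = 1.16.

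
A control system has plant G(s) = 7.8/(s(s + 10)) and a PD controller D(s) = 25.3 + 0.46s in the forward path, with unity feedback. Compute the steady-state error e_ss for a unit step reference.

0

The open loop D(s)G(s) has a pole at the origin (type 1), so the static position error constant is infinite and e_ss = 1/(1+∞) = 0.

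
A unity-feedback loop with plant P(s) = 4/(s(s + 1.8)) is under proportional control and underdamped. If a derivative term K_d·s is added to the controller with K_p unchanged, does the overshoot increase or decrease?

decrease

With PD the characteristic equation becomes s² + (a + K·K_d)s + K·K_p = 0; the damping term grows, ζ rises, overshoot falls.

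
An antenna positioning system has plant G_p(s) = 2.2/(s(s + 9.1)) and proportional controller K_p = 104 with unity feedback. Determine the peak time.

The closed-loop denominator s² + 9.1s + 228.8 gives ω_n = √228.8 = 15.13 and ζ = 9.1/(2ω_n) = 0.3008.
Damped frequency ω_d = ω_n√(1−ζ²) = 14.43 rad/s, so peak time T_p = π/ω_d = 0.218 s.

T_p = 0.218 s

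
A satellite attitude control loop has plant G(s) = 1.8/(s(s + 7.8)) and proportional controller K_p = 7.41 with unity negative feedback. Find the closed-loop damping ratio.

1 + K_p·G(s) = 0 gives s² + 7.8s + 13.34 = 0.
Matching s² + 2ζω_n s + ω_n²: ω_n = √13.34 = 3.652 rad/s and 2ζω_n = 7.8, so ζ = 7.8/(2·3.652) = 1.07.

ζ = 1.07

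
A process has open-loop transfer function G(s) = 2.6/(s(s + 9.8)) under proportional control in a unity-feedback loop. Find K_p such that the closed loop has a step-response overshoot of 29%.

From %OS = 100·exp(−πζ/√(1−ζ²)) = 29%, ζ = −ln(0.29)/√(π²+ln²(0.29)) = 0.3666.
Characteristic equation s² + 9.8s + 2.6K_p = 0 gives ζ = 9.8/(2√(2.6K_p)).
Setting ζ = 0.3666: √(2.6K_p) = 9.8/(2·0.3666) = 13.37, so K_p = 178.7/2.6 = 68.7.

K_p = 68.7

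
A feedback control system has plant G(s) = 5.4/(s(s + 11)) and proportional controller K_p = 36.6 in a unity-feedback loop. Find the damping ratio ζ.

ζ = 0.391

1 + K_p·G(s) = 0 gives s² + 11s + 197.6 = 0.
Matching s² + 2ζω_n s + ω_n²: ω_n = √197.6 = 14.06 rad/s and 2ζω_n = 11, so ζ = 11/(2·14.06) = 0.391.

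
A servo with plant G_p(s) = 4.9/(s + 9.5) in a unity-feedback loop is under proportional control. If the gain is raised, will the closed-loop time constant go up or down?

decrease

Closed-loop pole is at s = −(9.5+K_p·4.9); larger K_p moves it further left, so τ = 1/(9.5+K_p·4.9) decreases.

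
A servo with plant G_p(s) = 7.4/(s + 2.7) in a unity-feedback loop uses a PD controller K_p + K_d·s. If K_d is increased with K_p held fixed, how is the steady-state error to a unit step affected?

unchanged

K_d affects only the transient (the s-coefficient); the DC loop gain, and hence e_ss, depends only on K_p.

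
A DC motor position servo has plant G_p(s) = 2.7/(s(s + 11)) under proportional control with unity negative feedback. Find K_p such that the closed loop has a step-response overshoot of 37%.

From %OS = 100·exp(−πζ/√(1−ζ²)) = 37%, ζ = −ln(0.37)/√(π²+ln²(0.37)) = 0.3017.
Characteristic equation s² + 11s + 2.7K_p = 0 gives ζ = 11/(2√(2.7K_p)).
Setting ζ = 0.3017: √(2.7K_p) = 11/(2·0.3017) = 18.23, so K_p = 332.3/2.7 = 123.

K_p = 123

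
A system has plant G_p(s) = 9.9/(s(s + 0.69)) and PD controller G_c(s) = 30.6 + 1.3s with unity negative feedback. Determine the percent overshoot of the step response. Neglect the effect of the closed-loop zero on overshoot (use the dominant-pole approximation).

Forward path: (30.6 + 1.3s)·9.9/(s(s+0.69)). The closed-loop characteristic equation is s² + (0.69 + 9.9·1.3)s + 9.9·30.6 = 0.
That is s² + 13.56s + 302.9 = 0, so ω_n = 17.41 rad/s and ζ = 13.56/(2·17.41) = 0.3895.
%OS = 100·exp(−πζ/√(1−ζ²)) = 26.5%.

26.5%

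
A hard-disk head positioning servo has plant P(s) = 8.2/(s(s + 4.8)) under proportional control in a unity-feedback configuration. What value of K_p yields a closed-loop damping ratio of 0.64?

Closed-loop characteristic equation: s² + 4.8s + K_p·8.2 = 0.
So ω_n = √(8.2K_p) and 2ζω_n = 4.8, giving ζ = 4.8/(2√(8.2K_p)).
Setting ζ = 0.64: √(8.2K_p) = 4.8/(2·0.64) = 3.75, so K_p = 14.06/8.2 = 1.71.

K_p = 1.71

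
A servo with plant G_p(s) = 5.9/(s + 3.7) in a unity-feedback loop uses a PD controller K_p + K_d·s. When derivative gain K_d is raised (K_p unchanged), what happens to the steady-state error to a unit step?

At s = 0 the derivative term contributes nothing: C(0) = K_p regardless of K_d, so K_pos = K_p·G_p(0) and e_ss are unchanged.

unchanged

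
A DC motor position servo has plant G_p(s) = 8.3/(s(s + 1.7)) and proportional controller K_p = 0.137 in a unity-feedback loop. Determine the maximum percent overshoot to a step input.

1.58%

From 1 + K_pG_p(s) = 0: s² + 1.7s + 1.137 = 0 ⇒ ω_n = 1.066, ζ = 0.7971.
%OS = 100·exp(−πζ/√(1−ζ²)) = 100·exp(−π·0.7971/√0.3646) = 1.58%.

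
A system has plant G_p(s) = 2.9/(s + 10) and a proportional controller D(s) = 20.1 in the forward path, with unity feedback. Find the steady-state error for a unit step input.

The loop is type 0. Static position error constant K_pos = D(0)·G_p(0) = 20.1·0.29 = 5.829.
Steady-state error to a unit step: e_ss = 1/(1+K_pos) = 1/6.829 = 0.146.

0.146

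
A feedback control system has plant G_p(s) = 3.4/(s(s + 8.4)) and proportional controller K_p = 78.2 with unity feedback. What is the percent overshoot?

43.3%

From 1 + K_pG_p(s) = 0: s² + 8.4s + 265.9 = 0 ⇒ ω_n = 16.31, ζ = 0.2576.
%OS = 100·exp(−πζ/√(1−ζ²)) = 100·exp(−π·0.2576/√0.9337) = 43.3%.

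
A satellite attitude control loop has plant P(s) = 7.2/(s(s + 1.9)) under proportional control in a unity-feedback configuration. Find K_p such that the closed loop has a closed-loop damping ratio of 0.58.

Closed-loop characteristic equation: s² + 1.9s + K_p·7.2 = 0.
So ω_n = √(7.2K_p) and 2ζω_n = 1.9, giving ζ = 1.9/(2√(7.2K_p)).
Setting ζ = 0.58: √(7.2K_p) = 1.9/(2·0.58) = 1.638, so K_p = 2.683/7.2 = 0.373.

K_p = 0.373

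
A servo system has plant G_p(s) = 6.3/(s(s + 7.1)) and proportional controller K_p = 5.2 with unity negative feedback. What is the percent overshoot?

8.34%

From 1 + K_pG_p(s) = 0: s² + 7.1s + 32.76 = 0 ⇒ ω_n = 5.724, ζ = 0.6202.
%OS = 100·exp(−πζ/√(1−ζ²)) = 100·exp(−π·0.6202/√0.6153) = 8.34%.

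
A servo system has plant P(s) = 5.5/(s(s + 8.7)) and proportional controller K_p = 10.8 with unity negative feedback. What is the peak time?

The closed-loop denominator s² + 8.7s + 59.4 gives ω_n = √59.4 = 7.707 and ζ = 8.7/(2ω_n) = 0.5644.
Damped frequency ω_d = ω_n√(1−ζ²) = 6.362 rad/s, so peak time T_p = π/ω_d = 0.494 s.

T_p = 0.494 s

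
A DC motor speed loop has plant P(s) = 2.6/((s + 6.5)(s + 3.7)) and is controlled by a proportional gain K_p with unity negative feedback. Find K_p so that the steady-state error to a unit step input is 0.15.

For a type-0 loop with proportional control, e_ss = 1/(1 + K_p·P(0)).
P(0) = 0.1081. Require 1/(1 + K_p·0.1081) = 0.15, so 1 + 0.1081·K_p = 6.667.
K_p = (6.667 − 1)/0.1081 = 52.4.

K_p = 52.4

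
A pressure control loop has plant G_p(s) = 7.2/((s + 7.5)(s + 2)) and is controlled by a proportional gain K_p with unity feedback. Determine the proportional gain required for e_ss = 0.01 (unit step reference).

For a type-0 loop with proportional control, e_ss = 1/(1 + K_p·G_p(0)).
G_p(0) = 0.48. Require 1/(1 + K_p·0.48) = 0.01, so 1 + 0.48·K_p = 100.
K_p = (100 − 1)/0.48 = 206.

K_p = 206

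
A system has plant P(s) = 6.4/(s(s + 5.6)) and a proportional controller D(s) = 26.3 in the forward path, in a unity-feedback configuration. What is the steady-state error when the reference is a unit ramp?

The loop has one pole at the origin (type 1). Velocity error constant K_v = lim_{s→0} s·D(s)P(s) = 26.3·6.4/5.6 = 30.06.
Steady-state error to a unit ramp: e_ss = 1/K_v = 0.0333.

0.0333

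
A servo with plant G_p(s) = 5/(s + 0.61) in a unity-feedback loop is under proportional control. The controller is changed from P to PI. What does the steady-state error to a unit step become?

0

Adding integral action puts a pole at s = 0 in the forward path, raising the system type to 1; a type-1 loop has zero steady-state error to a step.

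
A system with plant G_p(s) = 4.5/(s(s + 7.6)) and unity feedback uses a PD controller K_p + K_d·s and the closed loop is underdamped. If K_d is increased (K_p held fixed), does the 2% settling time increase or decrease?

Characteristic equation s² + (7.6 + 4.5K_d)s + 4.5K_p = 0: raising K_d increases ζω_n = (7.6+4.5K_d)/2 while the loop stays underdamped, so T_s ≈ 4/(ζω_n) decreases.

decrease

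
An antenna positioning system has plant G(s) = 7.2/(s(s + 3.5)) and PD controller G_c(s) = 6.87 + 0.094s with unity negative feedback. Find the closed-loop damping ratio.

Forward path: (6.87 + 0.094s)·7.2/(s(s+3.5)). The closed-loop characteristic equation is s² + (3.5 + 7.2·0.094)s + 7.2·6.87 = 0.
That is s² + 4.177s + 49.46 = 0, so ω_n = 7.033 rad/s and ζ = 4.177/(2·7.033) = 0.2969.

ζ = 0.297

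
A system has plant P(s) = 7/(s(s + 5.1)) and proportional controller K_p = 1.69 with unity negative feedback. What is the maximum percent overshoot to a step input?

From 1 + K_pP(s) = 0: s² + 5.1s + 11.83 = 0 ⇒ ω_n = 3.439, ζ = 0.7414.
%OS = 100·exp(−πζ/√(1−ζ²)) = 100·exp(−π·0.7414/√0.4503) = 3.11%.

3.11%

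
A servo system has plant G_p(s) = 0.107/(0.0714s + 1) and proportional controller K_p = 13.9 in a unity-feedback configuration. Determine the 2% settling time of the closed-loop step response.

T_s ≈ 0.115 s

Closed loop: T(s) = K_p·G_p/(1+K_p·G_p) = 1.487/(0.0714s + 1 + 1.487), with pole at s = −(1 + 1.487)/0.0714 = −34.84.
τ = 1/34.84 = 0.02871 s, so 2% settling time ≈ 4τ = 0.115 s.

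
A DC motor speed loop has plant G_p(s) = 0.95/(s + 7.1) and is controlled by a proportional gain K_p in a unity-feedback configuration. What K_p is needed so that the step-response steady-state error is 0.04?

The loop is type 0, so e_ss(step) = 1/(1 + K_pos) with K_pos = K_p·G_p(0).
G_p(0) = 0.1338. Require 1/(1 + K_p·0.1338) = 0.04, so 1 + 0.1338·K_p = 25.
K_p = (25 − 1)/0.1338 = 179.

K_p = 179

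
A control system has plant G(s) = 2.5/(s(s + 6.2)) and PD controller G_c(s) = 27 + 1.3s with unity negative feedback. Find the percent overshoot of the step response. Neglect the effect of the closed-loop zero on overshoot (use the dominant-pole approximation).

Forward path: (27 + 1.3s)·2.5/(s(s+6.2)). The closed-loop characteristic equation is s² + (6.2 + 2.5·1.3)s + 2.5·27 = 0.
That is s² + 9.45s + 67.5 = 0, so ω_n = 8.216 rad/s and ζ = 9.45/(2·8.216) = 0.5751.
%OS = 100·exp(−πζ/√(1−ζ²)) = 11%.

11%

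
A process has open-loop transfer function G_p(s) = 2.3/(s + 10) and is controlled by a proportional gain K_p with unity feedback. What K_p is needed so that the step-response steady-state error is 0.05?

K_p = 82.6

Steady-state error for a unit step on this type-0 loop is 1/(1 + K_p·G_p(0)).
G_p(0) = 0.23. Require 1/(1 + K_p·0.23) = 0.05, so 1 + 0.23·K_p = 20.
K_p = (20 − 1)/0.23 = 82.6.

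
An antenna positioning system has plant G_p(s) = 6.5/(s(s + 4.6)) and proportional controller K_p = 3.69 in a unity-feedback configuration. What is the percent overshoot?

18.8%

Closed-loop characteristic equation: s² + 4.6s + 23.98 = 0, so ω_n = 4.897 rad/s and ζ = 4.6/(2·4.897) = 0.4696.
%OS = 100·exp(−πζ/√(1−ζ²)) = 100·exp(−π·0.4696/√0.7794) = 18.8%.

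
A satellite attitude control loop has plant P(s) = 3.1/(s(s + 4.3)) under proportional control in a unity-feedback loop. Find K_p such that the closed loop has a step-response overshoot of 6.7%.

K_p = 3.51

From %OS = 100·exp(−πζ/√(1−ζ²)) = 6.7%, ζ = −ln(0.067)/√(π²+ln²(0.067)) = 0.6522.
Characteristic equation s² + 4.3s + 3.1K_p = 0 gives ζ = 4.3/(2√(3.1K_p)).
Setting ζ = 0.6522: √(3.1K_p) = 4.3/(2·0.6522) = 3.296, so K_p = 10.87/3.1 = 3.51.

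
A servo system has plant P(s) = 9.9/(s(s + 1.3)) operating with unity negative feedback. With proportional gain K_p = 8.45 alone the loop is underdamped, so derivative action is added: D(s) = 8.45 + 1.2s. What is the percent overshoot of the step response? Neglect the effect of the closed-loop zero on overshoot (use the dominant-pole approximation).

3.82%

Forward path: (8.45 + 1.2s)·9.9/(s(s+1.3)). The closed-loop characteristic equation is s² + (1.3 + 9.9·1.2)s + 9.9·8.45 = 0.
That is s² + 13.18s + 83.66 = 0, so ω_n = 9.146 rad/s and ζ = 13.18/(2·9.146) = 0.7205.
%OS = 100·exp(−πζ/√(1−ζ²)) = 3.82%.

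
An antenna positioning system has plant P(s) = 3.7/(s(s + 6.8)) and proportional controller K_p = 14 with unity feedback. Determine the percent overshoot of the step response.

18.6%

The closed-loop denominator s² + 6.8s + 51.8 gives ω_n = √51.8 = 7.197 and ζ = 6.8/(2ω_n) = 0.4724.
%OS = 100·exp(−πζ/√(1−ζ²)) = 100·exp(−π·0.4724/√0.7768) = 18.6%.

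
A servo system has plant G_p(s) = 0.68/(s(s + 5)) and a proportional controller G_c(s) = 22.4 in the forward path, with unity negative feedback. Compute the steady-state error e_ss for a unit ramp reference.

The loop has one pole at the origin (type 1). Velocity error constant K_v = lim_{s→0} s·G_c(s)G_p(s) = 22.4·0.68/5 = 3.046.
Steady-state error to a unit ramp: e_ss = 1/K_v = 0.328.

0.328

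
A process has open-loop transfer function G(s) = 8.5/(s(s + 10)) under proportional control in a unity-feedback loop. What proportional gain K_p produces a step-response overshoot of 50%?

K_p = 63.4

From %OS = 100·exp(−πζ/√(1−ζ²)) = 50%, ζ = −ln(0.5)/√(π²+ln²(0.5)) = 0.2155.
Characteristic equation s² + 10s + 8.5K_p = 0 gives ζ = 10/(2√(8.5K_p)).
Setting ζ = 0.2155: √(8.5K_p) = 10/(2·0.2155) = 23.21, so K_p = 538.6/8.5 = 63.4.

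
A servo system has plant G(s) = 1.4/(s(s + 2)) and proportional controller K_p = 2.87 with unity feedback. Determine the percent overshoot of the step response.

16.4%

The closed-loop denominator s² + 2s + 4.018 gives ω_n = √4.018 = 2.004 and ζ = 2/(2ω_n) = 0.4989.
%OS = 100·exp(−πζ/√(1−ζ²)) = 100·exp(−π·0.4989/√0.7511) = 16.4%.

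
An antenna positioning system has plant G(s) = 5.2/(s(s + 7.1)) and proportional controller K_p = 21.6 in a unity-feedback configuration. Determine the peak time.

Closed-loop characteristic equation: s² + 7.1s + 112.3 = 0, so ω_n = 10.6 rad/s and ζ = 7.1/(2·10.6) = 0.335.
Damped frequency ω_d = ω_n√(1−ζ²) = 9.986 rad/s, so peak time T_p = π/ω_d = 0.315 s.

T_p = 0.315 s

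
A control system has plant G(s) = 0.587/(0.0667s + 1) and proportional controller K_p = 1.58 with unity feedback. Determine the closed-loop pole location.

Closed loop: T(s) = K_p·G/(1+K_p·G) = 0.9275/(0.0667s + 1 + 0.9275), with pole at s = −(1 + 0.9275)/0.0667 = −28.9.

s = -28.9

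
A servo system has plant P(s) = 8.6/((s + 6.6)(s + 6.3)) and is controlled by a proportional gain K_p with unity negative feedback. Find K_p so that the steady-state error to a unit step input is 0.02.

For a type-0 loop with proportional control, e_ss = 1/(1 + K_p·P(0)).
P(0) = 0.2068. Require 1/(1 + K_p·0.2068) = 0.02, so 1 + 0.2068·K_p = 50.
K_p = (50 − 1)/0.2068 = 237.

K_p = 237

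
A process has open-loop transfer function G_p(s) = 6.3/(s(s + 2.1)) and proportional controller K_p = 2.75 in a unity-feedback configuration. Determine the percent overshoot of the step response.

Closed-loop characteristic equation: s² + 2.1s + 17.32 = 0, so ω_n = 4.162 rad/s and ζ = 2.1/(2·4.162) = 0.2523.
%OS = 100·exp(−πζ/√(1−ζ²)) = 100·exp(−π·0.2523/√0.9364) = 44.1%.

44.1%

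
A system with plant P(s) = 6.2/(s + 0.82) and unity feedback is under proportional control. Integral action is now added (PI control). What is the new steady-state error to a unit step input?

0

Adding integral action puts a pole at s = 0 in the forward path, raising the system type to 1; a type-1 loop has zero steady-state error to a step.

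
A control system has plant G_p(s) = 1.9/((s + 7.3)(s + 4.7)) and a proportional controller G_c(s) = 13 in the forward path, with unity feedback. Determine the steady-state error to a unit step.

0.581

The loop is type 0. Static position error constant K_pos = G_c(0)·G_p(0) = 13·0.05538 = 0.7199.
Steady-state error to a unit step: e_ss = 1/(1+K_pos) = 1/1.72 = 0.581.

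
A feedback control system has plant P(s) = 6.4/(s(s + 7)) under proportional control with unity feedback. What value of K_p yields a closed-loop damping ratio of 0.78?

K_p = 3.15

Closed-loop characteristic equation: s² + 7s + K_p·6.4 = 0.
So ω_n = √(6.4K_p) and 2ζω_n = 7, giving ζ = 7/(2√(6.4K_p)).
Setting ζ = 0.78: √(6.4K_p) = 7/(2·0.78) = 4.487, so K_p = 20.13/6.4 = 3.15.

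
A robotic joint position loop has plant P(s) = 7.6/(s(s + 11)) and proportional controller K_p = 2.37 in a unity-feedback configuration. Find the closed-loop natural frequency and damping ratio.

The closed-loop denominator is s(s+11) + 2.37·7.6 = s² + 11s + 18.01.
So ω_n² = 18.01 ⇒ ω_n = 4.244 rad/s, and ζ = 11/(2ω_n) = 1.3.

ω_n = 4.24 rad/s, ζ = 1.3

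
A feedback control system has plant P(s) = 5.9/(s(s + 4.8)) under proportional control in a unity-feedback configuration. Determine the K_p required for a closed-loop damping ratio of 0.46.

Closed-loop characteristic equation: s² + 4.8s + K_p·5.9 = 0.
So ω_n = √(5.9K_p) and 2ζω_n = 4.8, giving ζ = 4.8/(2√(5.9K_p)).
Setting ζ = 0.46: √(5.9K_p) = 4.8/(2·0.46) = 5.217, so K_p = 27.22/5.9 = 4.61.

K_p = 4.61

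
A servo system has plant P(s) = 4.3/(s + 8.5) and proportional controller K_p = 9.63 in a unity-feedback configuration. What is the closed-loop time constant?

τ = 0.02 s

Closed-loop transfer function: T(s) = K_p·P(s)/(1 + K_p·P(s)) = 41.41/(s + 8.5 + 41.41) = 41.41/(s + 49.91).
Time constant τ = 1/49.91 = 0.02 s.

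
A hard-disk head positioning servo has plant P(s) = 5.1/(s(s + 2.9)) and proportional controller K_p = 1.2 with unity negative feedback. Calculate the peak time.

T_p = 1.57 s

Closed-loop characteristic equation: s² + 2.9s + 6.12 = 0, so ω_n = 2.474 rad/s and ζ = 2.9/(2·2.474) = 0.5861.
Damped frequency ω_d = ω_n√(1−ζ²) = 2.004 rad/s, so peak time T_p = π/ω_d = 1.57 s.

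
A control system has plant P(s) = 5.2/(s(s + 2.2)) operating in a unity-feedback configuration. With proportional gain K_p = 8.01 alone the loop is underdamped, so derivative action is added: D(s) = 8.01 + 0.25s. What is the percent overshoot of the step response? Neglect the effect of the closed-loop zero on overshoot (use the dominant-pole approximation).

Forward path: (8.01 + 0.25s)·5.2/(s(s+2.2)). The closed-loop characteristic equation is s² + (2.2 + 5.2·0.25)s + 5.2·8.01 = 0.
That is s² + 3.5s + 41.65 = 0, so ω_n = 6.454 rad/s and ζ = 3.5/(2·6.454) = 0.2712.
%OS = 100·exp(−πζ/√(1−ζ²)) = 41.3%.

41.3%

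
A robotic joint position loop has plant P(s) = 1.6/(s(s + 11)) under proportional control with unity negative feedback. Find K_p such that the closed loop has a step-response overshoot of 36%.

From %OS = 100·exp(−πζ/√(1−ζ²)) = 36%, ζ = −ln(0.36)/√(π²+ln²(0.36)) = 0.3093.
Characteristic equation s² + 11s + 1.6K_p = 0 gives ζ = 11/(2√(1.6K_p)).
Setting ζ = 0.3093: √(1.6K_p) = 11/(2·0.3093) = 17.78, so K_p = 316.3/1.6 = 198.

K_p = 198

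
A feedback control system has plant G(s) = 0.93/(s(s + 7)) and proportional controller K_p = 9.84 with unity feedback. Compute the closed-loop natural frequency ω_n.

ω_n = 3.03 rad/s

The closed-loop denominator is s(s+7) + 9.84·0.93 = s² + 7s + 9.151.
So ω_n² = 9.151 ⇒ ω_n = 3.025 rad/s, and ζ = 7/(2ω_n) = 1.16.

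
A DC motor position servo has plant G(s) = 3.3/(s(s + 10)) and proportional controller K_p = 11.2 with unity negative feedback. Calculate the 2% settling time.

Closed-loop characteristic equation: s² + 10s + 36.96 = 0, so ω_n = 6.079 rad/s and ζ = 10/(2·6.079) = 0.8224.
2% settling time T_s ≈ 4/(ζω_n) = 4/5 = 0.8 s.

T_s ≈ 0.8 s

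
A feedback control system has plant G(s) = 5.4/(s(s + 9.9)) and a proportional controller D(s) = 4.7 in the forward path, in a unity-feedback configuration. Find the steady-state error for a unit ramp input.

The loop has one pole at the origin (type 1). Velocity error constant K_v = lim_{s→0} s·D(s)G(s) = 4.7·5.4/9.9 = 2.564.
Steady-state error to a unit ramp: e_ss = 1/K_v = 0.39.

0.39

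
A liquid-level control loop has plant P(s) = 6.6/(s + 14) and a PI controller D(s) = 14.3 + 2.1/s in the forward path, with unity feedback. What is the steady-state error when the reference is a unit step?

0

The open loop D(s)P(s) has a pole at the origin (type 1), so the static position error constant is infinite and e_ss = 1/(1+∞) = 0.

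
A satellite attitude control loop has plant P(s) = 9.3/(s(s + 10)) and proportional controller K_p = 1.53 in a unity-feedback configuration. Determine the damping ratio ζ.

With unity feedback the closed-loop characteristic equation is s² + 10s + 1.53·9.3 = s² + 10s + 14.23 = 0.
So ω_n² = 14.23 ⇒ ω_n = 3.772 rad/s, and ζ = 10/(2ω_n) = 1.33.

ζ = 1.33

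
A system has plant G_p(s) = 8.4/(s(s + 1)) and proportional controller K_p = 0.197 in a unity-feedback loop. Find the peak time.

T_p = 2.65 s

The closed-loop denominator s² + 1s + 1.655 gives ω_n = √1.655 = 1.286 and ζ = 1/(2ω_n) = 0.3887.
Damped frequency ω_d = ω_n√(1−ζ²) = 1.185 rad/s, so peak time T_p = π/ω_d = 2.65 s.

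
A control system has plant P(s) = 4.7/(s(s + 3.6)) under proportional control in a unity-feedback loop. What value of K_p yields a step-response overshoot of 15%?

K_p = 2.58

From %OS = 100·exp(−πζ/√(1−ζ²)) = 15%, ζ = −ln(0.15)/√(π²+ln²(0.15)) = 0.5169.
Characteristic equation s² + 3.6s + 4.7K_p = 0 gives ζ = 3.6/(2√(4.7K_p)).
Setting ζ = 0.5169: √(4.7K_p) = 3.6/(2·0.5169) = 3.482, so K_p = 12.12/4.7 = 2.58.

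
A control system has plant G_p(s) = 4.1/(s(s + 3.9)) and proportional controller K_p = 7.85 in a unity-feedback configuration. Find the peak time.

Closed-loop characteristic equation: s² + 3.9s + 32.18 = 0, so ω_n = 5.673 rad/s and ζ = 3.9/(2·5.673) = 0.3437.
Damped frequency ω_d = ω_n√(1−ζ²) = 5.328 rad/s, so peak time T_p = π/ω_d = 0.59 s.

T_p = 0.59 s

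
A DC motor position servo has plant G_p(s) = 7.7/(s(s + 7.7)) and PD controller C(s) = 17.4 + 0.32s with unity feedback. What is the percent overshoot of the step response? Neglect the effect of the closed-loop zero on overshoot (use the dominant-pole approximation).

21.5%

Forward path: (17.4 + 0.32s)·7.7/(s(s+7.7)). The closed-loop characteristic equation is s² + (7.7 + 7.7·0.32)s + 7.7·17.4 = 0.
That is s² + 10.16s + 134 = 0, so ω_n = 11.57 rad/s and ζ = 10.16/(2·11.57) = 0.4391.
%OS = 100·exp(−πζ/√(1−ζ²)) = 21.5%.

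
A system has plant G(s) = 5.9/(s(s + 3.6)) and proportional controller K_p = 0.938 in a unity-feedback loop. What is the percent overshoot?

Closed-loop characteristic equation: s² + 3.6s + 5.534 = 0, so ω_n = 2.352 rad/s and ζ = 3.6/(2·2.352) = 0.7651.
%OS = 100·exp(−πζ/√(1−ζ²)) = 100·exp(−π·0.7651/√0.4145) = 2.39%.

2.39%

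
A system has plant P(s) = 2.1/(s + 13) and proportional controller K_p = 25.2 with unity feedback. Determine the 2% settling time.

T_s ≈ 0.0607 s

Closed-loop transfer function: T(s) = K_p·P(s)/(1 + K_p·P(s)) = 52.92/(s + 13 + 52.92) = 52.92/(s + 65.92).
Time constant τ = 1/65.92 = 0.01517 s, so the 2% settling time is about 4τ = 0.0607 s.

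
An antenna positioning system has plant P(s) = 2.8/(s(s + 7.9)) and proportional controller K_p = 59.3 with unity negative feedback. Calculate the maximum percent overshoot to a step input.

The closed-loop denominator s² + 7.9s + 166 gives ω_n = √166 = 12.89 and ζ = 7.9/(2ω_n) = 0.3065.
%OS = 100·exp(−πζ/√(1−ζ²)) = 100·exp(−π·0.3065/√0.906) = 36.4%.

36.4%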